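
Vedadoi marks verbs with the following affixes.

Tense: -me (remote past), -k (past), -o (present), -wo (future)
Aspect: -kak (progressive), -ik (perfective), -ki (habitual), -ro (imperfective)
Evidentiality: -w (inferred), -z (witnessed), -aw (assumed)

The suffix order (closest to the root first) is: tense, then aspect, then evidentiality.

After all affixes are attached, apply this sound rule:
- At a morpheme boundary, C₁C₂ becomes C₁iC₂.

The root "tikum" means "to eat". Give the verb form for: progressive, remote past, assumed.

Attach tense remote past -me → tikumme.
Attach aspect progressive -kak → tikummekak.
Attach evidentiality assumed -aw → tikummekakaw.
Apply epenthesis: tikummekakaw → tikumimekakaw.

tikumimekakaw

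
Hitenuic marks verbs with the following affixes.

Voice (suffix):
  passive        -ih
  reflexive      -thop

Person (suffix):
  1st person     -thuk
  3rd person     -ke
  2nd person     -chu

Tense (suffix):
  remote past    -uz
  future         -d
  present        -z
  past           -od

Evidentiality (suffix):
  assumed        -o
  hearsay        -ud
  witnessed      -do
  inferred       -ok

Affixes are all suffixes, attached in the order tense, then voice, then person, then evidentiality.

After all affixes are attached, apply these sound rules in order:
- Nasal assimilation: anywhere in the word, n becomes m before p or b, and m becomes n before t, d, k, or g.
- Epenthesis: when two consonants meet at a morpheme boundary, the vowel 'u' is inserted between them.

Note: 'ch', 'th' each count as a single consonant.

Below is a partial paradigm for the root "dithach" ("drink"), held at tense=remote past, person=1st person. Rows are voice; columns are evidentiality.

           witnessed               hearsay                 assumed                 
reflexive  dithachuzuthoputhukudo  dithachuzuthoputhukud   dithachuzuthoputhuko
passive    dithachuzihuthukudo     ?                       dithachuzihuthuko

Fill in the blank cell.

dithachuzihuthukud

Attach tense remote past -uz → dithachuz.
Attach voice passive -ih → dithachuzih.
Attach person 1st person -thuk → dithachuzihthuk.
Attach evidentiality hearsay -ud → dithachuzihthukud.
Nasal assimilation: no change.
Apply epenthesis: dithachuzihthukud → dithachuzihuthukud.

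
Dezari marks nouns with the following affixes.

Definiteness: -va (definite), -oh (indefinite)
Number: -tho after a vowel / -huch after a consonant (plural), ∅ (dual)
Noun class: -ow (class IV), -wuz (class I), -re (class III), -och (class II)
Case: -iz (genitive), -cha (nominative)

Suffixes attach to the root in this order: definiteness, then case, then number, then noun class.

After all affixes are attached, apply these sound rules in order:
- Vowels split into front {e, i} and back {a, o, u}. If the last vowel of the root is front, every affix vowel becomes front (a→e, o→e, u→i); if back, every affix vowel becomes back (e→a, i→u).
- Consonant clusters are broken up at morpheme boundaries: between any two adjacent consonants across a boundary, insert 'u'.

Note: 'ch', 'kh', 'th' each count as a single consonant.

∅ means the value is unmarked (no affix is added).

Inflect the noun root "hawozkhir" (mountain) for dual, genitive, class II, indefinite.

hawozkhirehizech

Attach definiteness indefinite -oh → hawozkhiroh.
Attach case genitive -iz → hawozkhirohiz.
number = dual: zero marking, form stays hawozkhirohiz.
Attach noun class class II -och → hawozkhirohizoch.
Apply vowel harmony: hawozkhirohizoch → hawozkhirehizech.
Epenthesis: no change.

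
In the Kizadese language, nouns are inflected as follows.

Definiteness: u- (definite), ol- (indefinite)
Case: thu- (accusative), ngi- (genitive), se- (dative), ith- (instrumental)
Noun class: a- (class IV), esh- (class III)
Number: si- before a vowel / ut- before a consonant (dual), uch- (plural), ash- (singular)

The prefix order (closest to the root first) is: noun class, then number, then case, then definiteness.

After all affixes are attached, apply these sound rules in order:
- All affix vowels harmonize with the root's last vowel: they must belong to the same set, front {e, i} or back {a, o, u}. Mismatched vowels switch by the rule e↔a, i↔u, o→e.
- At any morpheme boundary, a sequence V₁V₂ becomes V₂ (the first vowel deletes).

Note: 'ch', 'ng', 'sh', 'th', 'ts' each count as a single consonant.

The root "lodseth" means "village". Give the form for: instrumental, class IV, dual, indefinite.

Attach noun class class IV a- → alodseth.
Attach number dual si- (before vowel 'a') → sialodseth.
Attach case instrumental ith- → ithsialodseth.
Attach definiteness indefinite ol- → olithsialodseth.
Apply vowel harmony: olithsialodseth → elithsielodseth.
Apply vowel deletion: elithsielodseth → elithselodseth.

elithselodseth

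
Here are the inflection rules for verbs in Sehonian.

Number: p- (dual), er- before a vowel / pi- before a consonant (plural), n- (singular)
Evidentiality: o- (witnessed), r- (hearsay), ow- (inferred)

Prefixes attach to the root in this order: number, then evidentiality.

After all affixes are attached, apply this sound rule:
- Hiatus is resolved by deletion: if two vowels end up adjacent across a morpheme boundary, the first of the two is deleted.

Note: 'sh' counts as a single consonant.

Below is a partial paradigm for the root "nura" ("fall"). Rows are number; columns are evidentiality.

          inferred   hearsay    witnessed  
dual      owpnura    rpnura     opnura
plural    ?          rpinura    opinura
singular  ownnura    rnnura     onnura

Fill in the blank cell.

owpinura

Attach number plural pi- (before consonant 'n') → pinura.
Attach evidentiality inferred ow- → owpinura.
Vowel deletion: no change.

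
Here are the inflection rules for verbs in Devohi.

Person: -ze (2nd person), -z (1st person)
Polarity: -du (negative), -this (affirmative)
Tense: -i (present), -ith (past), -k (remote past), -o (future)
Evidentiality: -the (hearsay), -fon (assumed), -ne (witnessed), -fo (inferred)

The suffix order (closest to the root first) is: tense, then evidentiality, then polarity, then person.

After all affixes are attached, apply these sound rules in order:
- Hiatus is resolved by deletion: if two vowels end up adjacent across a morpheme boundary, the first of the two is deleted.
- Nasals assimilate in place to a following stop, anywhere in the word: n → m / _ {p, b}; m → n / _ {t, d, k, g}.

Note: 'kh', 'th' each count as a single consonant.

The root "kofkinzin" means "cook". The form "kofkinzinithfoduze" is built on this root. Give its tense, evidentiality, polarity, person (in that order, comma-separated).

past, inferred, negative, 2nd person

Segment: kofkinzin-ith-fo-du-ze.
tense: -ith → past.
evidentiality: -fo → inferred.
polarity: -du → negative.
person: -ze → 2nd person.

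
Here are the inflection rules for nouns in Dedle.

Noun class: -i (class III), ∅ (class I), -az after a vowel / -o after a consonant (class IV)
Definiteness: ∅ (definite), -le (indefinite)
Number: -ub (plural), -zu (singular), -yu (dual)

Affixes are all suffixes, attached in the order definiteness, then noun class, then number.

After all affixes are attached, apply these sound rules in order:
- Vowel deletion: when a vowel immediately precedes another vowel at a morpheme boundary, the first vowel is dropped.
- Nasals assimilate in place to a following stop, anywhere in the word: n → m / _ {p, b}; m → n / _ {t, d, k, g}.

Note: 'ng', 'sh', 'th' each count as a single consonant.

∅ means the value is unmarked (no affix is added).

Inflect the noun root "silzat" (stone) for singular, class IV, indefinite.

silzatlazzu

Attach definiteness indefinite -le → silzatle.
Attach noun class class IV -az (after vowel 'e') → silzatleaz.
Attach number singular -zu → silzatleazzu.
Apply vowel deletion: silzatleazzu → silzatlazzu.
Nasal assimilation: no change.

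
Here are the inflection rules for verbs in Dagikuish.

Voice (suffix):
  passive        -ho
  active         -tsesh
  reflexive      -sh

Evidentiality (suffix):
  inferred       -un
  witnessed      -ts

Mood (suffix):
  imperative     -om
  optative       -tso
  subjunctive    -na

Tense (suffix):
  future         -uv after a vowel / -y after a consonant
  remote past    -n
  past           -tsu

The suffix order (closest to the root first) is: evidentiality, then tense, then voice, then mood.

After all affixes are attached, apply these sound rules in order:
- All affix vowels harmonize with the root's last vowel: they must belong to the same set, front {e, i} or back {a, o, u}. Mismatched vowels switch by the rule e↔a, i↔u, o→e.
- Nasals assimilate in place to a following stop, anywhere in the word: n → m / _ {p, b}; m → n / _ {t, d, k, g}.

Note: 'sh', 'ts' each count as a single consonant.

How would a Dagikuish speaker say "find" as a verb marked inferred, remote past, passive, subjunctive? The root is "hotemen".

Attach evidentiality inferred -un → hotemenun.
Attach tense remote past -n → hotemenunn.
Attach voice passive -ho → hotemenunnho.
Attach mood subjunctive -na → hotemenunnhona.
Apply vowel harmony: hotemenunnhona → hotemeninnhene.
Nasal assimilation: no change.

hotemeninnhene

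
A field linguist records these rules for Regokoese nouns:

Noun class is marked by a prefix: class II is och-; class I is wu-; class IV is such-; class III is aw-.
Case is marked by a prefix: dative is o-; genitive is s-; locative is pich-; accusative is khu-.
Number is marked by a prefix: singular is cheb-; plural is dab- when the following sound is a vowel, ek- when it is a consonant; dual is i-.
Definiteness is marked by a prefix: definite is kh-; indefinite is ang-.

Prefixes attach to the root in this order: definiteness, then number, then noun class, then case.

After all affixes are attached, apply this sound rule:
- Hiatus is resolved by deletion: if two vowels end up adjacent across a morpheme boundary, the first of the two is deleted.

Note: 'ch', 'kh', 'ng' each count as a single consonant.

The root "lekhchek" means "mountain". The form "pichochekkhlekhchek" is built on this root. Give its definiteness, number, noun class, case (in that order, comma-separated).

Segment: pich-och-ek-kh-lekhchek.
definiteness: kh- → definite.
number: dab/ek- → plural.
noun class: och- → class II.
case: pich- → locative.

definite, plural, class II, locative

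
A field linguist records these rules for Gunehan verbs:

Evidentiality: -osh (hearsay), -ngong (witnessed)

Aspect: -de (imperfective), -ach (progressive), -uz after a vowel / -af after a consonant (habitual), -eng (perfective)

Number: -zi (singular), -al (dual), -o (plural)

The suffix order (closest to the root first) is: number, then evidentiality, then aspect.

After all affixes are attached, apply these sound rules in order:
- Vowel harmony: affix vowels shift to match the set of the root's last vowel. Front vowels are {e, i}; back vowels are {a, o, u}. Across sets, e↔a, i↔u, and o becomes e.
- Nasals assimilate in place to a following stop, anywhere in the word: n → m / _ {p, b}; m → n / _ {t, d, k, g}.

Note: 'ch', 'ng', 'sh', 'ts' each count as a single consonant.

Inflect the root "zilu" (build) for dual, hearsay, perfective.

zilualoshang

Attach number dual -al → zilual.
Attach evidentiality hearsay -osh → zilualosh.
Attach aspect perfective -eng → zilualosheng.
Apply vowel harmony: zilualosheng → zilualoshang.
Nasal assimilation: no change.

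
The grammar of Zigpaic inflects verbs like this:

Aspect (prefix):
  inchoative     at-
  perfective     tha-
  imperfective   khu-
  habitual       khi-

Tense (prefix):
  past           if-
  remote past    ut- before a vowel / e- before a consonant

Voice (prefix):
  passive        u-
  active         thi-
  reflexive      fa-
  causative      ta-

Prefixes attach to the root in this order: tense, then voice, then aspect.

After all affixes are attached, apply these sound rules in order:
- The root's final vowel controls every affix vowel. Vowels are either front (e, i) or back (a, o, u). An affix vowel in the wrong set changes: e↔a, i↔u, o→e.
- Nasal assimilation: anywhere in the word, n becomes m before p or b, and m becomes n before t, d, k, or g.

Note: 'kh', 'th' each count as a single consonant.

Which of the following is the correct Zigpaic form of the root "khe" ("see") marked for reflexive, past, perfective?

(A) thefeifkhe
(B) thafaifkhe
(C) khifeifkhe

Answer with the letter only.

Attach tense past if- → ifkhe.
Attach voice reflexive fa- → faifkhe.
Attach aspect perfective tha- → thafaifkhe.
Apply vowel harmony: thafaifkhe → thefeifkhe.
Nasal assimilation: no change.
So the correct form is thefeifkhe, option (A).
(B) thafaifkhe is wrong: it fails to apply the sound rule(s).
(C) khifeifkhe is wrong: it uses imperfective instead of perfective for aspect.

A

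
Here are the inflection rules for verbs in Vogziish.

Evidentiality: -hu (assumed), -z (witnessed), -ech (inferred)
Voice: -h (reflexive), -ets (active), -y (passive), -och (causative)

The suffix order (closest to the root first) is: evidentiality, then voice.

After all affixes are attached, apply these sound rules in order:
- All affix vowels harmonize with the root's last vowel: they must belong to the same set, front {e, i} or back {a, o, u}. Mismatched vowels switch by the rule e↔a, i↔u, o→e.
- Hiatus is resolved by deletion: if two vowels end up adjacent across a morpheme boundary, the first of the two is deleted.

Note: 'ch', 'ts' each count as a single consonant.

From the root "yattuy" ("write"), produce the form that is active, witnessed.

Attach evidentiality witnessed -z → yattuyz.
Attach voice active -ets → yattuyzets.
Apply vowel harmony: yattuyzets → yattuyzats.
Vowel deletion: no change.

yattuyzats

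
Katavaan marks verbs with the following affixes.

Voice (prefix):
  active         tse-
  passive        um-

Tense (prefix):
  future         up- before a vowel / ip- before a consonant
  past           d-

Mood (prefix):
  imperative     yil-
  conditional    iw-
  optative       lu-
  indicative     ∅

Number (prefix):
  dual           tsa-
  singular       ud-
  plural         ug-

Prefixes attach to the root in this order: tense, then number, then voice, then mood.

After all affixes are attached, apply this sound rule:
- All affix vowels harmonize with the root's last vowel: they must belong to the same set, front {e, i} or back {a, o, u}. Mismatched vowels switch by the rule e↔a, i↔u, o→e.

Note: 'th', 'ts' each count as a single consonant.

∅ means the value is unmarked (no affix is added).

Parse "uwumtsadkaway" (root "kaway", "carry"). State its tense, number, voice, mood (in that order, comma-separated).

Segment: iw-um-tsa-d-kaway.
tense: d- → past.
number: tsa- → dual.
voice: um- → passive.
mood: iw- → conditional.

past, dual, passive, conditional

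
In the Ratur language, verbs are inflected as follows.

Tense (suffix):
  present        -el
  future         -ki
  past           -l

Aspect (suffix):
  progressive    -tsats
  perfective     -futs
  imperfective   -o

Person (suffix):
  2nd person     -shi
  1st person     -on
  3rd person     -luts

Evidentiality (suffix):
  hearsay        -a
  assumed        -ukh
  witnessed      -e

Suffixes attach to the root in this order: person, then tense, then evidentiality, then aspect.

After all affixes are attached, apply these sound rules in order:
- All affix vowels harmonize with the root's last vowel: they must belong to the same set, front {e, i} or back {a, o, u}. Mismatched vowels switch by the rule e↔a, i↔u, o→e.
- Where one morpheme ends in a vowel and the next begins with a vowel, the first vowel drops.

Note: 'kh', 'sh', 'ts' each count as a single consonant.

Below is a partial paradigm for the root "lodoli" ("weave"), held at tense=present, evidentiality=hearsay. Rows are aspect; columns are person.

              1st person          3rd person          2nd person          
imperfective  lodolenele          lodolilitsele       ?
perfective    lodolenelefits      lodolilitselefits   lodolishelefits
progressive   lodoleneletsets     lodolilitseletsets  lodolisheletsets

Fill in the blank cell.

Attach person 2nd person -shi → lodolishi.
Attach tense present -el → lodolishiel.
Attach evidentiality hearsay -a → lodolishiela.
Attach aspect imperfective -o → lodolishielao.
Apply vowel harmony: lodolishielao → lodolishielee.
Apply vowel deletion: lodolishielee → lodolishele.

lodolishele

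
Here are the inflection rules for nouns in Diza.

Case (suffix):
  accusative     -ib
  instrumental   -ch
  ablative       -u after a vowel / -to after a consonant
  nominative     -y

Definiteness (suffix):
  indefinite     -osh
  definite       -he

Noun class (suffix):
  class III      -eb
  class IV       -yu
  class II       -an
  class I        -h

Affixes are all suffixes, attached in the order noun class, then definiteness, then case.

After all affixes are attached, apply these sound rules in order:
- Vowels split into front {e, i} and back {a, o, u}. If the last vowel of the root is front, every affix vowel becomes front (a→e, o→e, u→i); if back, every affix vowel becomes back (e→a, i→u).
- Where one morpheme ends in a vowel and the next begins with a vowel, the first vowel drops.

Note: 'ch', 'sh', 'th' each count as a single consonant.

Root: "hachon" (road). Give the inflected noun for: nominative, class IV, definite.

hachonyuhay

Attach noun class class IV -yu → hachonyu.
Attach definiteness definite -he → hachonyuhe.
Attach case nominative -y → hachonyuhey.
Apply vowel harmony: hachonyuhey → hachonyuhay.
Vowel deletion: no change.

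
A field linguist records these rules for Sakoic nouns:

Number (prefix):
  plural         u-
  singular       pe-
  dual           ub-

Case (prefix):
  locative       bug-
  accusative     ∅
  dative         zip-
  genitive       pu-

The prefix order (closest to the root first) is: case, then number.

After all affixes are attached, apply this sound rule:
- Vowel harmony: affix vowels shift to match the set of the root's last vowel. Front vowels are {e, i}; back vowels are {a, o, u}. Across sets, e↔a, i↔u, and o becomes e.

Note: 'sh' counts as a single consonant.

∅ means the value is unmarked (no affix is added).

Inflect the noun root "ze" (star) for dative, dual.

Attach case dative zip- → zipze.
Attach number dual ub- → ubzipze.
Apply vowel harmony: ubzipze → ibzipze.

ibzipze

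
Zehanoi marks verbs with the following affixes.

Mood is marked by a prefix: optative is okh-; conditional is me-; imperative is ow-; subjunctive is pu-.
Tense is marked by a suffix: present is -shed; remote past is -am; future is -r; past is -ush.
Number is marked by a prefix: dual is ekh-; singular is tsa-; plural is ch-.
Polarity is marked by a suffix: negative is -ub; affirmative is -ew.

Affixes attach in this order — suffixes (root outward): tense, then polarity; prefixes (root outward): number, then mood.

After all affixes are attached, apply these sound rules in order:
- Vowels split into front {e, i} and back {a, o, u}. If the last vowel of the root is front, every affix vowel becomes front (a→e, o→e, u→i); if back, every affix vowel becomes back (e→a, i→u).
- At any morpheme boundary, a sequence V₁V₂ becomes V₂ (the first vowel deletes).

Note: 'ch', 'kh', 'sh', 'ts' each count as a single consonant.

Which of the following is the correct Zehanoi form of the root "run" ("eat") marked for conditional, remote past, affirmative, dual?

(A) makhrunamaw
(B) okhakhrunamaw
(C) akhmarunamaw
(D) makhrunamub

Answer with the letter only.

Attach tense remote past -am → runam.
Attach number dual ekh- → ekhrunam.
Attach mood conditional me- → meekhrunam.
Attach polarity affirmative -ew → meekhrunamew.
Apply vowel harmony: meekhrunamew → maakhrunamaw.
Apply vowel deletion: maakhrunamaw → makhrunamaw.
So the correct form is makhrunamaw, option (A).
(C) akhmarunamaw is wrong: it has the affixes in the wrong order.
(B) okhakhrunamaw is wrong: it uses optative instead of conditional for mood.
(D) makhrunamub is wrong: it uses negative instead of affirmative for polarity.

A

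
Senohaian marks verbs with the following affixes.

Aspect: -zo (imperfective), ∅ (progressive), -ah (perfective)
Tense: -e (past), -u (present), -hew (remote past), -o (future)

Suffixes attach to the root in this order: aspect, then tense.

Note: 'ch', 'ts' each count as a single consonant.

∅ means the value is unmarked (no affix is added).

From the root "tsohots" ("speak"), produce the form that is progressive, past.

aspect = progressive: zero marking, form stays tsohots.
Attach tense past -e → tsohotse.

tsohotse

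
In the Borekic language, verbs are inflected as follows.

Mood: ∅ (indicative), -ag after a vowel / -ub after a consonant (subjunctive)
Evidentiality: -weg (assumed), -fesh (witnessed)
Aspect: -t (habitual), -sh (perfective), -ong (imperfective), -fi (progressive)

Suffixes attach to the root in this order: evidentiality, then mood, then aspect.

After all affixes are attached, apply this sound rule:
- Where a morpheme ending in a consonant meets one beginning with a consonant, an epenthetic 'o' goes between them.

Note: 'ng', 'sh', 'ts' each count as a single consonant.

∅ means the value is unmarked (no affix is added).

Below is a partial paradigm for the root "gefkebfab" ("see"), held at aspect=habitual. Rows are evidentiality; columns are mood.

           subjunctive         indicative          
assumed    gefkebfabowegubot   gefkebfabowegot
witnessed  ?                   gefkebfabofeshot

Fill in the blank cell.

gefkebfabofeshubot

Attach evidentiality witnessed -fesh → gefkebfabfesh.
Attach mood subjunctive -ub (after consonant 'sh') → gefkebfabfeshub.
Attach aspect habitual -t → gefkebfabfeshubt.
Apply epenthesis: gefkebfabfeshubt → gefkebfabofeshubot.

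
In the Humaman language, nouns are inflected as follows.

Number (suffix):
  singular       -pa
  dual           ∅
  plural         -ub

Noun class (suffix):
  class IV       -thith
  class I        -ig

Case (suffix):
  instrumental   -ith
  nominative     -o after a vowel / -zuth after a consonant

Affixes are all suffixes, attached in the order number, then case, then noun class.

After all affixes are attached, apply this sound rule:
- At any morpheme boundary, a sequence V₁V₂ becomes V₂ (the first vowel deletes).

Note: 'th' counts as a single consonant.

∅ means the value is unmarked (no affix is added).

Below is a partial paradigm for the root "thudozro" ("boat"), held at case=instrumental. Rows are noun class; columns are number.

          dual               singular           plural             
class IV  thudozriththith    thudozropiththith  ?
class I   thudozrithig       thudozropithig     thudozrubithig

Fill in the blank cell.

Attach number plural -ub → thudozroub.
Attach case instrumental -ith → thudozroubith.
Attach noun class class IV -thith → thudozroubiththith.
Apply vowel deletion: thudozroubiththith → thudozrubiththith.

thudozrubiththith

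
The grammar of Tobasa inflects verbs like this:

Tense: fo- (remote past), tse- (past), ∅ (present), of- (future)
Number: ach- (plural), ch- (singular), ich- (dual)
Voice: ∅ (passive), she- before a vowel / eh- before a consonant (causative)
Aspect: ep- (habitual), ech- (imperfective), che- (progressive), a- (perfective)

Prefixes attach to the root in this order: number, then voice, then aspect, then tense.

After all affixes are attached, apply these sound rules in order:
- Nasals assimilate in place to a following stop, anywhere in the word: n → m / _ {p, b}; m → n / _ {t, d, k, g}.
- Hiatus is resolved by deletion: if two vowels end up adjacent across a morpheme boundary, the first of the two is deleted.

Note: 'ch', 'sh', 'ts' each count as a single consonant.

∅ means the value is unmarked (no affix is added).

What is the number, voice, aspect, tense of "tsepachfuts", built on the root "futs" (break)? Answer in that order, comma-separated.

plural, passive, habitual, past

Segment: tse-ep-ach-futs.
number: ach- → plural.
voice: ∅ → passive.
aspect: ep- → habitual.
tense: tse- → past.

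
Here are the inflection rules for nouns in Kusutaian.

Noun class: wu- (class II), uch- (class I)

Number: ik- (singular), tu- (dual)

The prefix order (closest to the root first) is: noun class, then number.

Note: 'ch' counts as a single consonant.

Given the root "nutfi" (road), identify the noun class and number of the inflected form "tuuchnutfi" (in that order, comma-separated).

class I, dual

Segment: tu-uch-nutfi.
noun class: uch- → class I.
number: tu- → dual.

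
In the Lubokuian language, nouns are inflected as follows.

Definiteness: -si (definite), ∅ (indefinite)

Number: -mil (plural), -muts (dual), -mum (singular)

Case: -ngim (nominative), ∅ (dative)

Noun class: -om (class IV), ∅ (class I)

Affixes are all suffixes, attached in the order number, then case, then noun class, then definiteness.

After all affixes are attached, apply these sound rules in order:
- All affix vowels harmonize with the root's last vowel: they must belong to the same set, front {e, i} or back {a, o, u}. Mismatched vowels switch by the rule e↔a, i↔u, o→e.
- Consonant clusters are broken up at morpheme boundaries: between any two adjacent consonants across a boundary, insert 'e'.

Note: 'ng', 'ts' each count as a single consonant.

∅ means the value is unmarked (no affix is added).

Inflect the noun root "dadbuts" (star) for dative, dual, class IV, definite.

dadbutsemutsomesu

Attach number dual -muts → dadbutsmuts.
case = dative: zero marking, form stays dadbutsmuts.
Attach noun class class IV -om → dadbutsmutsom.
Attach definiteness definite -si → dadbutsmutsomsi.
Apply vowel harmony: dadbutsmutsomsi → dadbutsmutsomsu.
Apply epenthesis: dadbutsmutsomsu → dadbutsemutsomesu.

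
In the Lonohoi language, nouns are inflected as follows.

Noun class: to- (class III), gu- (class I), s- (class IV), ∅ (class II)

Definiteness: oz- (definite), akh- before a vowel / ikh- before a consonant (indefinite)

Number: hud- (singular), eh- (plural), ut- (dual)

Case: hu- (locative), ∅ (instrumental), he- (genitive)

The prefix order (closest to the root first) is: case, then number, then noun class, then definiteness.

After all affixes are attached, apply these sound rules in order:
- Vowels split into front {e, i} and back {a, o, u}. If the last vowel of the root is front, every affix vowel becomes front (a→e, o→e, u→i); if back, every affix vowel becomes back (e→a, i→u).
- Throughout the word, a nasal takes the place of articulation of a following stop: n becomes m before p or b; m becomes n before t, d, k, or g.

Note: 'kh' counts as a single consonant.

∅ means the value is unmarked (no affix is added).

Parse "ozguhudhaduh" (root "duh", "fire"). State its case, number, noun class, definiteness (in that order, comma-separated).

Segment: oz-gu-hud-he-duh.
case: he- → genitive.
number: hud- → singular.
noun class: gu- → class I.
definiteness: oz- → definite.

genitive, singular, class I, definite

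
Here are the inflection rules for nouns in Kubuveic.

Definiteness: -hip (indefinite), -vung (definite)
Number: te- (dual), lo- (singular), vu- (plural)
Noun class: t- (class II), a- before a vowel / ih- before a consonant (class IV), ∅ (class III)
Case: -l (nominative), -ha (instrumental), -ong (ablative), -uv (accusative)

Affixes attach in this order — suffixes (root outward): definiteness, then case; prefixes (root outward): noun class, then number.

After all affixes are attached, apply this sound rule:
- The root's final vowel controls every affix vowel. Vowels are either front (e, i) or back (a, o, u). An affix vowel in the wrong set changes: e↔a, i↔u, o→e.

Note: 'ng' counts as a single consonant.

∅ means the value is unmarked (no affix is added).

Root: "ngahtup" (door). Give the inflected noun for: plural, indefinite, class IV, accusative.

Attach definiteness indefinite -hip → ngahtuphip.
Attach noun class class IV ih- (before consonant 'ng') → ihngahtuphip.
Attach case accusative -uv → ihngahtuphipuv.
Attach number plural vu- → vuihngahtuphipuv.
Apply vowel harmony: vuihngahtuphipuv → vuuhngahtuphupuv.

vuuhngahtuphupuv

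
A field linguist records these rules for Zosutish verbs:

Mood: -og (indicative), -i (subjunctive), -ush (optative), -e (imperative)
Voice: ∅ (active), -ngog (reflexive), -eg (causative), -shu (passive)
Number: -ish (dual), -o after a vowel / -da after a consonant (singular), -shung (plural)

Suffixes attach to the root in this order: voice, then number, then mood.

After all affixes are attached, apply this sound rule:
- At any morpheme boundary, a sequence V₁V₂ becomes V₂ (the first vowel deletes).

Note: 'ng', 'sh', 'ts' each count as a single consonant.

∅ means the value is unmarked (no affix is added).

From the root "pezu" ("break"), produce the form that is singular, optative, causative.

Attach voice causative -eg → pezueg.
Attach number singular -da (after consonant 'g') → pezuegda.
Attach mood optative -ush → pezuegdaush.
Apply vowel deletion: pezuegdaush → pezegdush.

pezegdush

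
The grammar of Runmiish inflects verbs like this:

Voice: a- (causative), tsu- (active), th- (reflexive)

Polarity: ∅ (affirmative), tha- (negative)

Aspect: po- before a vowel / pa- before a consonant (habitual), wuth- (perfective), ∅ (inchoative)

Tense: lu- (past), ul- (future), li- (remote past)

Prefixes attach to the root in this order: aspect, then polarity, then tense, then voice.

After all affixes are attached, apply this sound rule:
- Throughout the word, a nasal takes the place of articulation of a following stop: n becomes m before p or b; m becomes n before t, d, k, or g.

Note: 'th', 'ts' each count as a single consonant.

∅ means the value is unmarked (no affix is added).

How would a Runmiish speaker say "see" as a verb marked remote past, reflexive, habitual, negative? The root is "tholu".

Attach aspect habitual pa- (before consonant 'th') → patholu.
Attach polarity negative tha- → thapatholu.
Attach tense remote past li- → lithapatholu.
Attach voice reflexive th- → thlithapatholu.
Nasal assimilation: no change.

thlithapatholu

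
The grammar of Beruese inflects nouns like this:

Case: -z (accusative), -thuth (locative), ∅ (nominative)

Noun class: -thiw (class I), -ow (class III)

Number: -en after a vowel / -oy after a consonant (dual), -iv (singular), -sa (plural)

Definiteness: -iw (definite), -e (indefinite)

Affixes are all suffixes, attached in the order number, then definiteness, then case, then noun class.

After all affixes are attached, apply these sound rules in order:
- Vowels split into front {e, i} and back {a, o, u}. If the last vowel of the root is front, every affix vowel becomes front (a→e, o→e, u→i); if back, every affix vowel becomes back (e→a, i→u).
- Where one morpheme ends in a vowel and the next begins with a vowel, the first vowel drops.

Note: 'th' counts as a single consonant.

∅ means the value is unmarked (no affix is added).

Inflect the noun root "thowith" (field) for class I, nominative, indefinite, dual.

Attach number dual -oy (after consonant 'th') → thowithoy.
Attach definiteness indefinite -e → thowithoye.
case = nominative: zero marking, form stays thowithoye.
Attach noun class class I -thiw → thowithoyethiw.
Apply vowel harmony: thowithoyethiw → thowitheyethiw.
Vowel deletion: no change.

thowitheyethiw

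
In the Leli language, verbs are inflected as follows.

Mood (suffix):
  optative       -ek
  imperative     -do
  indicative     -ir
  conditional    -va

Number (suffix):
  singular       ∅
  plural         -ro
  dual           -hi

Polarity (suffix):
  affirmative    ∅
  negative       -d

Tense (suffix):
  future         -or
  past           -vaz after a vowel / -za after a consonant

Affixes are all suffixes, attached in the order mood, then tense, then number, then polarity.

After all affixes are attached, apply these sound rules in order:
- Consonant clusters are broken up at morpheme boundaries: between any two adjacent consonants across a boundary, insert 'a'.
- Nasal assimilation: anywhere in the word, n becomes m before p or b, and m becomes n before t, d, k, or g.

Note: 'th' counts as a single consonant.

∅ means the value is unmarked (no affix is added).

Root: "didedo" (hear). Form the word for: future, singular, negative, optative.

Attach mood optative -ek → didedoek.
Attach tense future -or → didedoekor.
number = singular: zero marking, form stays didedoekor.
Attach polarity negative -d → didedoekord.
Apply epenthesis: didedoekord → didedoekorad.
Nasal assimilation: no change.

didedoekorad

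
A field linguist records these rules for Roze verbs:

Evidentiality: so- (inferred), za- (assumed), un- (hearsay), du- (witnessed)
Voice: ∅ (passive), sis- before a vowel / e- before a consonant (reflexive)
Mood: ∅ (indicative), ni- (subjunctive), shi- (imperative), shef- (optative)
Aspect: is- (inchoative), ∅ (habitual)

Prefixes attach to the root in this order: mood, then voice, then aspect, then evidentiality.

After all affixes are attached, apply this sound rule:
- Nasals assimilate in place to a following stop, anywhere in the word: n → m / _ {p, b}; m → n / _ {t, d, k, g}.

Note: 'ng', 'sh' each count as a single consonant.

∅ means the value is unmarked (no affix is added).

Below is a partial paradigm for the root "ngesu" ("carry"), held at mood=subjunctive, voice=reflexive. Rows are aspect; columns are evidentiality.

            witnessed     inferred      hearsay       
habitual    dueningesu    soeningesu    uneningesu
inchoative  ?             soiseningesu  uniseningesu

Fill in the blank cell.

duiseningesu

Attach mood subjunctive ni- → ningesu.
Attach voice reflexive e- (before consonant 'n') → eningesu.
Attach aspect inchoative is- → iseningesu.
Attach evidentiality witnessed du- → duiseningesu.
Nasal assimilation: no change.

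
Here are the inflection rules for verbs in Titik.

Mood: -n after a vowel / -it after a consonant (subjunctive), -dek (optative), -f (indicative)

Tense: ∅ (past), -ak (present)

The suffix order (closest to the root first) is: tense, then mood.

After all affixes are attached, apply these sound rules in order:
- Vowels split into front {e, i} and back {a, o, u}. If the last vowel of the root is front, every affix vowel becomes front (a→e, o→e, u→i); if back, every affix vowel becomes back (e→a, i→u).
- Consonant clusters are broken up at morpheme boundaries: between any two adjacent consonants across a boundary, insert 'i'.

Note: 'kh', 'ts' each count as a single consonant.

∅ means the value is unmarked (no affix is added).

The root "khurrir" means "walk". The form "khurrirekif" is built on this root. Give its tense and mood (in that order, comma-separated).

Segment: khurrir-ak-f.
tense: -ak → present.
mood: -f → indicative.

present, indicative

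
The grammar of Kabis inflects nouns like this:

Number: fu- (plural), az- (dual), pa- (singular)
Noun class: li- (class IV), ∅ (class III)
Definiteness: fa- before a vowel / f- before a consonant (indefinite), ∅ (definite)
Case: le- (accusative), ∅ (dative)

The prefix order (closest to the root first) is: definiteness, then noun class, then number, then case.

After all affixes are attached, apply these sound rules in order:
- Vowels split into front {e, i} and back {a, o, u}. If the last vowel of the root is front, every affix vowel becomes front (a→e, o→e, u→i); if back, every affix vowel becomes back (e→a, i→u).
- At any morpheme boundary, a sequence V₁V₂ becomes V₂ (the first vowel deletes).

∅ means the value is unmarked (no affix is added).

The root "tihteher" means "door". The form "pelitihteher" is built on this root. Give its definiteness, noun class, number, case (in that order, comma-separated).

definite, class IV, singular, dative

Segment: pa-li-tihteher.
definiteness: ∅ → definite.
noun class: li- → class IV.
number: pa- → singular.
case: ∅ → dative.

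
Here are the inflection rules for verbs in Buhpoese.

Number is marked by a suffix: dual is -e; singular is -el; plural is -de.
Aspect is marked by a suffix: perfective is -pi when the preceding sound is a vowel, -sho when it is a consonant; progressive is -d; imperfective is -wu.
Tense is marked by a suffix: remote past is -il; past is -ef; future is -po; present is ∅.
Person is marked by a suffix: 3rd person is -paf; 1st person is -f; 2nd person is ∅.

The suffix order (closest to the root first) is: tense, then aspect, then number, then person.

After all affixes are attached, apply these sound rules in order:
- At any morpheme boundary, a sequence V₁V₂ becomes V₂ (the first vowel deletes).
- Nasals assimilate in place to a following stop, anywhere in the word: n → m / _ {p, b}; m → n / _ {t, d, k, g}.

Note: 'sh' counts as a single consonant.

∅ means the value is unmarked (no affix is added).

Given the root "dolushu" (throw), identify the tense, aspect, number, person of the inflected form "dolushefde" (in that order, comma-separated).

past, progressive, dual, 2nd person

Segment: dolushu-ef-d-e.
tense: -ef → past.
aspect: -d → progressive.
number: -e → dual.
person: ∅ → 2nd person.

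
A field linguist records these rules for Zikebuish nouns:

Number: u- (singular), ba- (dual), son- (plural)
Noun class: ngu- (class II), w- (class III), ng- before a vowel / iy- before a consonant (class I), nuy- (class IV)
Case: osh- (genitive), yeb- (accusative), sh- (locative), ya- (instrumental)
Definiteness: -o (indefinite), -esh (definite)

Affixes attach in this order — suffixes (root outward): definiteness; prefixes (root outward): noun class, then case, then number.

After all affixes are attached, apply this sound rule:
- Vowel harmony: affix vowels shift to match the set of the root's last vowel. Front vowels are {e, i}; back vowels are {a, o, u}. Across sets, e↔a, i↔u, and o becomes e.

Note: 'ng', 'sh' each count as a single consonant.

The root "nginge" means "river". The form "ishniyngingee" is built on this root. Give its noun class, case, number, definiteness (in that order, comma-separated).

Segment: u-sh-nuy-nginge-o.
noun class: nuy- → class IV.
case: sh- → locative.
number: u- → singular.
definiteness: -o → indefinite.

class IV, locative, singular, indefinite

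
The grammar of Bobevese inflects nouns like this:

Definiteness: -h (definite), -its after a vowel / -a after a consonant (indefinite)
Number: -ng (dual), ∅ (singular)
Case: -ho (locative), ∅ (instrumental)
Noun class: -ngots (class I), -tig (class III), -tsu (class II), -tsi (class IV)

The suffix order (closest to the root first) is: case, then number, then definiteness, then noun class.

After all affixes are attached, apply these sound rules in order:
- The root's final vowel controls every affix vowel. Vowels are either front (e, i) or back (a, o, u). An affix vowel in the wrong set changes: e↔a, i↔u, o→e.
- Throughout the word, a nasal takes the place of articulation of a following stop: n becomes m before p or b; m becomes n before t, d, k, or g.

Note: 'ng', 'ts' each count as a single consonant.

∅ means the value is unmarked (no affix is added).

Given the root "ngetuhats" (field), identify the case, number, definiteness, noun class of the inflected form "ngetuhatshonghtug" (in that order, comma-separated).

locative, dual, definite, class III

Segment: ngetuhats-ho-ng-h-tig.
case: -ho → locative.
number: -ng → dual.
definiteness: -h → definite.
noun class: -tig → class III.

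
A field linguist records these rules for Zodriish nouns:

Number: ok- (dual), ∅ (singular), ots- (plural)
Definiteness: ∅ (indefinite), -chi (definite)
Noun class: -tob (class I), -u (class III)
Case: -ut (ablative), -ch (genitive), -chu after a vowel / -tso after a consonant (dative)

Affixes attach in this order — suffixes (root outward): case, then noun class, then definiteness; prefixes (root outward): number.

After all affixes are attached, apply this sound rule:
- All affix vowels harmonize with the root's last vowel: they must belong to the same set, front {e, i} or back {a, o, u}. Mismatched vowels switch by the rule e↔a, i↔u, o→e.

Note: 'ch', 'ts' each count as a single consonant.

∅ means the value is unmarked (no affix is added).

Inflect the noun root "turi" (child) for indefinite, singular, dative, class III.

turichii

number = singular: zero marking, form stays turi.
Attach case dative -chu (after vowel 'i') → turichu.
Attach noun class class III -u → turichuu.
definiteness = indefinite: zero marking, form stays turichuu.
Apply vowel harmony: turichuu → turichii.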